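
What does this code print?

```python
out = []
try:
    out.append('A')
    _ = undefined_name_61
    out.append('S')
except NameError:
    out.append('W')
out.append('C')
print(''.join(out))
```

Execution trace: 'A' (try body) → 'W' (except NameError) → 'C' (after the try/except). Output: AWC

Answer: AWC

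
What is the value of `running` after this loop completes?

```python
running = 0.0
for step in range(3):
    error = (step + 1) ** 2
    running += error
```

Sum of squared losses 1² + 2² + ... + 3²
`running` takes the values: 0.0 → 1.0 → 5.0 → 14.0

Answer: 14.0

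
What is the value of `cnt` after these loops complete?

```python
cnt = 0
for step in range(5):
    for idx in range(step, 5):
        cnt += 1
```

Upper triangle: 5 + 4 + ... + 1
`cnt` takes the values: 0 → 1 → 2 → 3 → 4 → 5 → 6 → 7 → 8 → 9 → 10 → 11 → 12 → 13 → 14 → 15

Answer: 15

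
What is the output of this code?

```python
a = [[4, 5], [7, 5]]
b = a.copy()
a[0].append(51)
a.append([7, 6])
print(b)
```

Key concept: shallow copy with nested lists.
Step by step:
`a = [[4, 5], [7, 5]]` → a = [[4, 5], [7, 5]]
`b = a.copy()` → b = [[4, 5], [7, 5]]
`a[0].append(51)` → a = [[4, 5, 51], [7, 5]]; b = [[4, 5, 51], [7, 5]]
`a.append([7, 6])` → a = [[4, 5, 51], [7, 5], [7, 6]]
`print(b)` → prints [[4, 5, 51], [7, 5]]

Answer: [[4, 5, 51], [7, 5]]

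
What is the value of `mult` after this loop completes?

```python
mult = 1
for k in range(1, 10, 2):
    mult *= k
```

Product of 1, 3, 5, ... up to 9
`mult` takes the values: 1 → 3 → 15 → 105 → 945

Answer: 945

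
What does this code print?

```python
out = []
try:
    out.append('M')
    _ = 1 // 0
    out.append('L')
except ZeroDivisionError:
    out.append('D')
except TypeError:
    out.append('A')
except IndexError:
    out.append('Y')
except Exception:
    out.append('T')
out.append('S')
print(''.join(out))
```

Execution trace: 'M' (try body) → 'D' (except ZeroDivisionError) → 'S' (after the try/except). Output: MDS

Answer: MDS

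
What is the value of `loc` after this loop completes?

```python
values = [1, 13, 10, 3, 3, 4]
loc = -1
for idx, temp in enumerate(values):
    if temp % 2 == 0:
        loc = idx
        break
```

First even number index in [1, 13, 10, 3, 3, 4]
`loc` takes the values: -1 → 2

Answer: 2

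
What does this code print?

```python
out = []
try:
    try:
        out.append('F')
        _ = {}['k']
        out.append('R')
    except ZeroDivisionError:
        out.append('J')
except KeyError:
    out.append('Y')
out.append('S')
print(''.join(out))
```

Execution trace: 'F' (try body) → 'Y' (outer except KeyError) → 'S' (after the try/except). Output: FYS

Answer: FYS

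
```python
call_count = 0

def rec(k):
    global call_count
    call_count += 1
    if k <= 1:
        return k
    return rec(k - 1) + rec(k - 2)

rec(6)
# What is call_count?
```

Calls(k) = 1 + Calls(k-1) + Calls(k-2); Calls(0)=Calls(1)=1. For k=6 this gives 25.

Answer: 25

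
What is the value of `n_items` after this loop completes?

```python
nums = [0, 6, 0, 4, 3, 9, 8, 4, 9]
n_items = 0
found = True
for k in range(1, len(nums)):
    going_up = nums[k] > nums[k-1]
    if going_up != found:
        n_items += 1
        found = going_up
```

Count direction changes in [0, 6, 0, 4, 3, 9, 8, 4, 9]
`n_items` takes the values: 0 → 1 → 2 → 3 → 4 → 5 → 6

Answer: 6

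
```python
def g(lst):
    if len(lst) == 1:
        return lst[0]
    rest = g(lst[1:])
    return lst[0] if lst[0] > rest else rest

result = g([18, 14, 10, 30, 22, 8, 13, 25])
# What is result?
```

Recursive max over [18, 14, 10, 30, 22, 8, 13, 25] = 30

Answer: 30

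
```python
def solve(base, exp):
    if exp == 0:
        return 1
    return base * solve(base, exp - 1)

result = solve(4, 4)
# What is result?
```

solve(4, 4) = 4 * 4 * 4 * 4 = 256

Answer: 256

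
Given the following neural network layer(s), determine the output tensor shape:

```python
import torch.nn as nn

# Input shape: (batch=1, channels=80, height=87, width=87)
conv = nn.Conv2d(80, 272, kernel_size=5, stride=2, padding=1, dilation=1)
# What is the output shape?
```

Input: (1, 80, 87, 87) -> Output: (1, 272, 43, 43)

Answer: (1, 272, 43, 43)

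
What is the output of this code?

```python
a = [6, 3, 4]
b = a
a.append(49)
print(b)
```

Key concept: basic list aliasing.
Step by step:
`a = [6, 3, 4]` → a = [6, 3, 4]
`b = a` → b = [6, 3, 4] (same object as a)
`a.append(49)` → a = [6, 3, 4, 49] (same object as b); b = [6, 3, 4, 49] (same object as a)
`print(b)` → prints [6, 3, 4, 49]

Answer: [6, 3, 4, 49]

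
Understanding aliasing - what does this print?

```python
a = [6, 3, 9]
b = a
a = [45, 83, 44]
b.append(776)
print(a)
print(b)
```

Key concept: rebinding vs mutation: a is rebound to a new list, b still points at the original.
Step by step:
`a = [6, 3, 9]` → a = [6, 3, 9]
`b = a` → b = [6, 3, 9] (same object as a)
`a = [45, 83, 44]` → a = [45, 83, 44]
`b.append(776)` → b = [6, 3, 9, 776]
`print(a)` → prints [45, 83, 44]
`print(b)` → prints [6, 3, 9, 776]

Answer:
[45, 83, 44]
[6, 3, 9, 776]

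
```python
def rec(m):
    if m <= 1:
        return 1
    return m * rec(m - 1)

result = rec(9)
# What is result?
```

rec(9) = 9 * 8 * 7 * 6 * 5 * 4 * 3 * 2 * 1 = 362880

Answer: 362880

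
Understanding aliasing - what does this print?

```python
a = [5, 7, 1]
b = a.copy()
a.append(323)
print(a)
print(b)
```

Key concept: list.copy() creates independent copy.
Step by step:
`a = [5, 7, 1]` → a = [5, 7, 1]
`b = a.copy()` → b = [5, 7, 1]
`a.append(323)` → a = [5, 7, 1, 323]
`print(a)` → prints [5, 7, 1, 323]
`print(b)` → prints [5, 7, 1]

Answer:
[5, 7, 1, 323]
[5, 7, 1]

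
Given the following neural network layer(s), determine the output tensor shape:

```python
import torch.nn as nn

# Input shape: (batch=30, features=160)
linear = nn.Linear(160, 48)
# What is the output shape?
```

Input: (30, 160) -> Output: (30, 48)

Answer: (30, 48)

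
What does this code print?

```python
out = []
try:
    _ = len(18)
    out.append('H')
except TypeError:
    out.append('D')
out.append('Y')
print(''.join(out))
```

Execution trace: 'D' (except TypeError) → 'Y' (after the try/except). Output: DY

Answer: DY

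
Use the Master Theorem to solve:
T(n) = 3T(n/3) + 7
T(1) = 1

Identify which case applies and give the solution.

a=3, b=3, f(n)=7. log_3(3) = 1. Since c=0 < 1, Case 1 applies: T(n) = Θ(n^log_b(a)) = O(n).

Answer: O(n) - Case 1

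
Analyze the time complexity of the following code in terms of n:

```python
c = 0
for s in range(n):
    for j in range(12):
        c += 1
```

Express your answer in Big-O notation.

Each loop level contributes: n × 1. Multiplying the contributions gives O(n).

Answer: O(n)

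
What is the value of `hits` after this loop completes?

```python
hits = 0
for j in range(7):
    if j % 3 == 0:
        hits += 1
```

Count numbers divisible by 3 in range(7)
`hits` takes the values: 0 → 1 → 2 → 3

Answer: 3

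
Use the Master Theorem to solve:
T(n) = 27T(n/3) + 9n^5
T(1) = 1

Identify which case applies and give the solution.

a=27, b=3, f(n)=9n^5. log_3(27) = 3. Since c=5 > 3 and the regularity condition holds (27(n/3)^5 = (27/3^5)n^5 with 27/3^5 < 1), Case 3 applies: T(n) = Θ(f(n)) = O(n^5).

Answer: O(n^5) - Case 3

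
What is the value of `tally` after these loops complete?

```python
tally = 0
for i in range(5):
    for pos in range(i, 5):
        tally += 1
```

Upper triangle: 5 + 4 + ... + 1
`tally` takes the values: 0 → 1 → 2 → 3 → 4 → 5 → 6 → 7 → 8 → 9 → 10 → 11 → 12 → 13 → 14 → 15

Answer: 15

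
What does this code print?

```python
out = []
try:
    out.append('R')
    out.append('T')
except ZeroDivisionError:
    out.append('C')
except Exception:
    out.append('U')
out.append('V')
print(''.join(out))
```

Execution trace: 'R' (try body) → 'T' (try body, no exception) → 'V' (after the try/except). Output: RTV

Answer: RTV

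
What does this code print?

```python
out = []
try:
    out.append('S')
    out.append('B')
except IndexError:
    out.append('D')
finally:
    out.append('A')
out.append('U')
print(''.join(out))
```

Execution trace: 'S' (try body) → 'B' (try body, no exception) → 'A' (finally) → 'U' (after the try/except). Output: SBAU

Answer: SBAU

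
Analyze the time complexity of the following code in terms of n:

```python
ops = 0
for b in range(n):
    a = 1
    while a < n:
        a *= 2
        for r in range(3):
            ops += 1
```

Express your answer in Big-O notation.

Each loop level contributes: n × log n × 1. Multiplying the contributions gives O(n log n).

Answer: O(n log n)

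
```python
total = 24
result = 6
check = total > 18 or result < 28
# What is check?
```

Trace:
`total = 24` → total = 24
`result = 6` → result = 6
`check = total > 18 or result < 28` → check = True
So check = True

Answer: True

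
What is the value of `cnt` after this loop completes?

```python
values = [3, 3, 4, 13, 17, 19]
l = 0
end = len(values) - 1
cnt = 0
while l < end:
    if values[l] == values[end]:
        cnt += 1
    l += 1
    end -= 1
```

Count matching pairs from ends
`cnt` takes the values: 0

Answer: 0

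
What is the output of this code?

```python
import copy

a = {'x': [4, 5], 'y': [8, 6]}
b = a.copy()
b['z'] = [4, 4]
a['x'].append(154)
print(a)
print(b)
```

Key concept: shallow copy of dict with mutable values.
Step by step:
`a = {'x': [4, 5], 'y': [8, 6]}` → a = {'x': [4, 5], 'y': [8, 6]}
`b = a.copy()` → b = {'x': [4, 5], 'y': [8, 6]}
`b['z'] = [4, 4]` → b = {'x': [4, 5], 'y': [8, 6], 'z': [4, 4]}
`a['x'].append(154)` → a = {'x': [4, 5, 154], 'y': [8, 6]}; b = {'x': [4, 5, 154], 'y': [8, 6], 'z': [4, 4]}
`print(a)` → prints {'x': [4, 5, 154], 'y': [8, 6]}
`print(b)` → prints {'x': [4, 5, 154], 'y': [8, 6], 'z': [4, 4]}

Answer:
{'x': [4, 5, 154], 'y': [8, 6]}
{'x': [4, 5, 154], 'y': [8, 6], 'z': [4, 4]}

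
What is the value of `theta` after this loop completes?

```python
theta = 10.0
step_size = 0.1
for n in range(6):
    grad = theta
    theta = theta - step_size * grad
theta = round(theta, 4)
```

Gradient descent: w = 10.0 * (1 - 0.1)^6
`theta` takes the values: 10.0 → 9.0 → 8.1 → 7.29 → 6.561 → 5.9049 → 5.31441 → 5.3144

Answer: 5.3144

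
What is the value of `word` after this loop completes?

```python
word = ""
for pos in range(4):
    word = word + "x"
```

Repeat 'x' 4 times
`word` takes the values: "" → "x" → "xx" → "xxx" → "xxxx"

Answer: "xxxx"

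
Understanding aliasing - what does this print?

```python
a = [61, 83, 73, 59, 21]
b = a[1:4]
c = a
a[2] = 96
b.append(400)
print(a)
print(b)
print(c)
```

Key concept: slice vs alias.
Step by step:
`a = [61, 83, 73, 59, 21]` → a = [61, 83, 73, 59, 21]
`b = a[1:4]` → b = [83, 73, 59]
`c = a` → c = [61, 83, 73, 59, 21] (same object as a)
`a[2] = 96` → a = [61, 83, 96, 59, 21] (same object as c); c = [61, 83, 96, 59, 21] (same object as a)
`b.append(400)` → b = [83, 73, 59, 400]
`print(a)` → prints [61, 83, 96, 59, 21]
`print(b)` → prints [83, 73, 59, 400]
`print(c)` → prints [61, 83, 96, 59, 21]

Answer:
[61, 83, 96, 59, 21]
[83, 73, 59, 400]
[61, 83, 96, 59, 21]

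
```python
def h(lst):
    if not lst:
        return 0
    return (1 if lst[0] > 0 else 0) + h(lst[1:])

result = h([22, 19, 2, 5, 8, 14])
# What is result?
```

Count of positive elements in [22, 19, 2, 5, 8, 14] = 6

Answer: 6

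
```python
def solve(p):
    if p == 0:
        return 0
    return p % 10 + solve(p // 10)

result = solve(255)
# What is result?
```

Sum of digits of 255: 5 + 5 + 2 = 12

Answer: 12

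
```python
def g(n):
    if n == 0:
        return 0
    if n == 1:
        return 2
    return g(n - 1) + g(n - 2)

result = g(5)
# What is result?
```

Build up from base cases: g(0)=0, g(1)=2, g(2)=2, g(3)=4, g(4)=6, g(5)=10

Answer: 10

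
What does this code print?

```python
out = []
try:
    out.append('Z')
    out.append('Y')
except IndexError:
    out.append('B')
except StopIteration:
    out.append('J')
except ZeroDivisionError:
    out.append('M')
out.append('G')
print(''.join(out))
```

Execution trace: 'Z' (try body) → 'Y' (try body, no exception) → 'G' (after the try/except). Output: ZYG

Answer: ZYG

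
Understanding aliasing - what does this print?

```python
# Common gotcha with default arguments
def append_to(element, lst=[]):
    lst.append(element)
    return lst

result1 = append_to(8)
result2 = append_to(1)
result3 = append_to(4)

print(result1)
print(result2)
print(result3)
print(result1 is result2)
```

Key concept: mutable default argument gotcha.
Step by step:
`result1 = append_to(8)` → result1 = [8]
`result2 = append_to(1)` → result1 = [8, 1] (same object as result2); result2 = [8, 1] (same object as result1)
`result3 = append_to(4)` → result1 = [8, 1, 4] (same object as result2, result3); result2 = [8, 1, 4] (same object as result1, result3); result3 = [8, 1, 4] (same object as result1, result2)
`print(result1)` → prints [8, 1, 4]
`print(result2)` → prints [8, 1, 4]
`print(result3)` → prints [8, 1, 4]
`print(result1 is result2)` → prints True

Answer:
[8, 1, 4]
[8, 1, 4]
[8, 1, 4]
True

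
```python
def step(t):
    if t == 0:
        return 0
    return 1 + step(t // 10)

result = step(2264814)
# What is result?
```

Count of digits of 2264814: 7

Answer: 7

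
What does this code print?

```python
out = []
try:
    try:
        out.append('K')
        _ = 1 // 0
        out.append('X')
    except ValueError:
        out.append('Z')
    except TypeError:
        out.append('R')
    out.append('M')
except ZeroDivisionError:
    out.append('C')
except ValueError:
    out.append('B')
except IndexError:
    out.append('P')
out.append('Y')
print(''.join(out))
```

Execution trace: 'K' (inner try body) → 'C' (except ZeroDivisionError) → 'Y' (after the try/except). Output: KCY

Answer: KCY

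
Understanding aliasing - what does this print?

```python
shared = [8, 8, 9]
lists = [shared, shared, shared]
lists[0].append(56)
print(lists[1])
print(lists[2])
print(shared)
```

Key concept: list of same reference.
Step by step:
`shared = [8, 8, 9]` → shared = [8, 8, 9]
`lists = [shared, shared, shared]` → lists = [[8, 8, 9], [8, 8, 9], [8, 8, 9]]
`lists[0].append(56)` → shared = [8, 8, 9, 56]; lists = [[8, 8, 9, 56], [8, 8, 9, 56], [8, 8, 9, 56]]
`print(lists[1])` → prints [8, 8, 9, 56]
`print(lists[2])` → prints [8, 8, 9, 56]
`print(shared)` → prints [8, 8, 9, 56]

Answer:
[8, 8, 9, 56]
[8, 8, 9, 56]
[8, 8, 9, 56]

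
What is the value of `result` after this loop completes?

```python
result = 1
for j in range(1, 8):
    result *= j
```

7! = 5040
`result` takes the values: 1 → 2 → 6 → 24 → 120 → 720 → 5040

Answer: 5040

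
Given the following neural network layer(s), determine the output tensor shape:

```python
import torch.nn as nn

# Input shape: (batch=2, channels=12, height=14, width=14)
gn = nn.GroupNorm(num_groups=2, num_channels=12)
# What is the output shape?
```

Input: (2, 12, 14, 14) -> Output: (2, 12, 14, 14)

Answer: (2, 12, 14, 14)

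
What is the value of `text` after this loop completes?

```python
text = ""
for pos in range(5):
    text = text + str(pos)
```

Concatenate digits 0 to 4
`text` takes the values: "" → "0" → "01" → "012" → "0123" → "01234"

Answer: "01234"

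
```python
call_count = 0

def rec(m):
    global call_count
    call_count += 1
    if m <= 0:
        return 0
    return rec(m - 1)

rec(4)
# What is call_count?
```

Linear recursion stepping by 1: 5 calls from m=4 down to ≤0.

Answer: 5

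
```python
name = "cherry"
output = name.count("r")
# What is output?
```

Trace:
`name = "cherry"` → name = 'cherry'
`output = name.count("r")` → output = 2
So output = 2

Answer: 2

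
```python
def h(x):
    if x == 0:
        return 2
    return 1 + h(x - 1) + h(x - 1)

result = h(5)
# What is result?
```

h(x) = 1 + 2·h(x-1), h(0)=2. Closed form: (2+1)·2^5 - 1 = 95.

Answer: 95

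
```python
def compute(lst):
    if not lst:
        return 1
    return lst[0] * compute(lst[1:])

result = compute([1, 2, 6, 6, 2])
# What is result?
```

Product over [1, 2, 6, 6, 2] = 1 * 2 * 6 * 6 * 2 = 144

Answer: 144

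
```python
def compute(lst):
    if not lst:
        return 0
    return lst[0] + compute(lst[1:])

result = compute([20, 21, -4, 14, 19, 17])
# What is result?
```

20 + 21 + (-4) + 14 + 19 + 17 + 0 = 87

Answer: 87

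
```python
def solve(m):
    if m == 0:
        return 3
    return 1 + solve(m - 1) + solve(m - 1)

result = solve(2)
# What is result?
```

solve(m) = 1 + 2·solve(m-1), solve(0)=3. Closed form: (3+1)·2^2 - 1 = 15.

Answer: 15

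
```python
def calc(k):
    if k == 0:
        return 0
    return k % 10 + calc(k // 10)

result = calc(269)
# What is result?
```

Sum of digits of 269: 9 + 6 + 2 = 17

Answer: 17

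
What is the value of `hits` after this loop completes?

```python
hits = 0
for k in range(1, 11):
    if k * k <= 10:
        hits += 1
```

Count numbers where k² ≤ 10
`hits` takes the values: 0 → 1 → 2 → 3

Answer: 3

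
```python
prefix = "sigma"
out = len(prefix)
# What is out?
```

Trace:
`prefix = "sigma"` → prefix = 'sigma'
`out = len(prefix)` → out = 5
So out = 5

Answer: 5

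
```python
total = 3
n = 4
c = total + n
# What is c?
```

Trace:
`total = 3` → total = 3
`n = 4` → n = 4
`c = total + n` → c = 7
So c = 7

Answer: 7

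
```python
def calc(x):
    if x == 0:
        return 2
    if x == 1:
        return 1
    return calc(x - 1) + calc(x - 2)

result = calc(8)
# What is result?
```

Build up from base cases: calc(0)=2, calc(1)=1, calc(2)=3, calc(3)=4, calc(4)=7, calc(5)=11, calc(6)=18, ..., calc(8)=47

Answer: 47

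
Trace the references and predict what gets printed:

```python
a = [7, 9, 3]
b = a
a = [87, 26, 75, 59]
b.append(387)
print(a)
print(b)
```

Key concept: rebinding vs mutation: a is rebound to a new list, b still points at the original.
Step by step:
`a = [7, 9, 3]` → a = [7, 9, 3]
`b = a` → b = [7, 9, 3] (same object as a)
`a = [87, 26, 75, 59]` → a = [87, 26, 75, 59]
`b.append(387)` → b = [7, 9, 3, 387]
`print(a)` → prints [87, 26, 75, 59]
`print(b)` → prints [7, 9, 3, 387]

Answer:
[87, 26, 75, 59]
[7, 9, 3, 387]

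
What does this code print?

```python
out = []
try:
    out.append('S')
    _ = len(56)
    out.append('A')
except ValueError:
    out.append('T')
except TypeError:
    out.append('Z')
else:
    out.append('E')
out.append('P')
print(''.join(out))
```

Execution trace: 'S' (try body) → 'Z' (except TypeError) → 'P' (after the try/except). Output: SZP

Answer: SZP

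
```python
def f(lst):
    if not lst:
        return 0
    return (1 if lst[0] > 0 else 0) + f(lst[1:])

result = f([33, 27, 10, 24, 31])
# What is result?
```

Count of positive elements in [33, 27, 10, 24, 31] = 5

Answer: 5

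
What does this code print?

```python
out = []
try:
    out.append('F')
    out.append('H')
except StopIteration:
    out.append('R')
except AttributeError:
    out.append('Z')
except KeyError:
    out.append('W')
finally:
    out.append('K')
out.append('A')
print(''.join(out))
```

Execution trace: 'F' (try body) → 'H' (try body, no exception) → 'K' (finally) → 'A' (after the try/except). Output: FHKA

Answer: FHKA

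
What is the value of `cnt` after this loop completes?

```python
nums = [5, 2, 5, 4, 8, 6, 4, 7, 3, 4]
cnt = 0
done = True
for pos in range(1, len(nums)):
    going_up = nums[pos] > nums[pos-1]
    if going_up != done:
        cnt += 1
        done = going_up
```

Count direction changes in [5, 2, 5, 4, 8, 6, 4, 7, 3, 4]
`cnt` takes the values: 0 → 1 → 2 → 3 → 4 → 5 → 6 → 7 → 8

Answer: 8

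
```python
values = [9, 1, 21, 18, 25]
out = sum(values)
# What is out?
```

Trace:
`values = [9, 1, 21, 18, 25]` → values = [9, 1, 21, 18, 25]
`out = sum(values)` → out = 74
So out = 74

Answer: 74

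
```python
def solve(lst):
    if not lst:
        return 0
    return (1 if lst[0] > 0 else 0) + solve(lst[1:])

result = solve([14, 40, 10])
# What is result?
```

Count of positive elements in [14, 40, 10] = 3

Answer: 3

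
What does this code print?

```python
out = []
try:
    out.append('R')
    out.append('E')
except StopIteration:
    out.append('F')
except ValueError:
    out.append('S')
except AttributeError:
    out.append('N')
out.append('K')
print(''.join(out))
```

Execution trace: 'R' (try body) → 'E' (try body, no exception) → 'K' (after the try/except). Output: REK

Answer: REK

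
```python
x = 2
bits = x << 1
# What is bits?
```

Trace:
`x = 2` → x = 2
`bits = x << 1` → bits = 4
So bits = 4

Answer: 4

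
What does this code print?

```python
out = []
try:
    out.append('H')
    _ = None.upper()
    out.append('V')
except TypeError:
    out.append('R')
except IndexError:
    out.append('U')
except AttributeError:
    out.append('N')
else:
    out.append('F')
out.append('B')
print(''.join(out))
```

Execution trace: 'H' (try body) → 'N' (except AttributeError) → 'B' (after the try/except). Output: HNB

Answer: HNB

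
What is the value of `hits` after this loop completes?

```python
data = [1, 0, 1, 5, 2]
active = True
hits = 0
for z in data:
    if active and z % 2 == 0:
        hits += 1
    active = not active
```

Count even values at even positions
`hits` takes the values: 0 → 1

Answer: 1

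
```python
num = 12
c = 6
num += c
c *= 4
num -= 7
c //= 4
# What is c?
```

Trace:
`num = 12` → num = 12
`c = 6` → c = 6
`num += c` → num = 18
`c *= 4` → c = 24
`num -= 7` → num = 11
`c //= 4` → c = 6
So c = 6

Answer: 6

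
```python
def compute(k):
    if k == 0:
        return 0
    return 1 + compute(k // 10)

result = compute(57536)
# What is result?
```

Count of digits of 57536: 5

Answer: 5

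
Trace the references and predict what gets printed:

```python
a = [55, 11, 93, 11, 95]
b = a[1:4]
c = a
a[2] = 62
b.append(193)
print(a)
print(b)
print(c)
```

Key concept: slice vs alias.
Step by step:
`a = [55, 11, 93, 11, 95]` → a = [55, 11, 93, 11, 95]
`b = a[1:4]` → b = [11, 93, 11]
`c = a` → c = [55, 11, 93, 11, 95] (same object as a)
`a[2] = 62` → a = [55, 11, 62, 11, 95] (same object as c); c = [55, 11, 62, 11, 95] (same object as a)
`b.append(193)` → b = [11, 93, 11, 193]
`print(a)` → prints [55, 11, 62, 11, 95]
`print(b)` → prints [11, 93, 11, 193]
`print(c)` → prints [55, 11, 62, 11, 95]

Answer:
[55, 11, 62, 11, 95]
[11, 93, 11, 193]
[55, 11, 62, 11, 95]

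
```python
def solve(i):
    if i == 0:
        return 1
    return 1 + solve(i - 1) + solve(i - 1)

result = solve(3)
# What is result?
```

solve(i) = 1 + 2·solve(i-1), solve(0)=1. Closed form: (1+1)·2^3 - 1 = 15.

Answer: 15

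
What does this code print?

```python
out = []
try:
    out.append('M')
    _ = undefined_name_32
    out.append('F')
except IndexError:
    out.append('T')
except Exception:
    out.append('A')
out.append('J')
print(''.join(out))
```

Execution trace: 'M' (try body) → 'A' (except Exception) → 'J' (after the try/except). Output: MAJ

Answer: MAJ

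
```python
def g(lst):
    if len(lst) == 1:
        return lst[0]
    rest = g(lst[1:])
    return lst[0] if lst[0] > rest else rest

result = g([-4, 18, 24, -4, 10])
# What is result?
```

Recursive max over [-4, 18, 24, -4, 10] = 24

Answer: 24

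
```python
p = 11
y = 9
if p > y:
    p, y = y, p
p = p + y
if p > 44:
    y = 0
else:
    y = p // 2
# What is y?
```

Trace:
`p = 11` → p = 11
`y = 9` → y = 9
`if p > y: ...` → p > y is True → p = 9; y = 11
`p = p + y` → p = 20
`if p > 44: ...` → p > 44 is False, take else branch → y = 10
So y = 10

Answer: 10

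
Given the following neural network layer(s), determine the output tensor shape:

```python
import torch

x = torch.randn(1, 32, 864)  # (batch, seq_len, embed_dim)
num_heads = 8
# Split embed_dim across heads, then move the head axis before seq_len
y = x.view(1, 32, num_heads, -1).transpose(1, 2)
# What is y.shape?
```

Input: (1, 32, 864) -> head_dim = 864 // 8 = 108; after view: (1, 32, 8, 108) -> after transpose(1, 2): (1, 8, 32, 108) -> Output: (1, 8, 32, 108)

Answer: (1, 8, 32, 108)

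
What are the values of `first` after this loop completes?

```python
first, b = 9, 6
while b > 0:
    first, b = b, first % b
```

GCD of 9 and 6
`first` takes the values: 9 → 6 → 3

Answer: 3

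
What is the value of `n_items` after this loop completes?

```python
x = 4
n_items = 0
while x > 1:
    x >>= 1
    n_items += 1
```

Count right shifts until 1
`n_items` takes the values: 0 → 1 → 2

Answer: 2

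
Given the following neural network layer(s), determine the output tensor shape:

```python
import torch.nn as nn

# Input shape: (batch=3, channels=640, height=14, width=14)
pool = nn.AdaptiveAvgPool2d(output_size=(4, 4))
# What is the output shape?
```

Input: (3, 640, 14, 14) -> Output: (3, 640, 4, 4)

Answer: (3, 640, 4, 4)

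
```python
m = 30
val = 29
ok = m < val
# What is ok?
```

Trace:
`m = 30` → m = 30
`val = 29` → val = 29
`ok = m < val` → ok = False
So ok = False

Answer: False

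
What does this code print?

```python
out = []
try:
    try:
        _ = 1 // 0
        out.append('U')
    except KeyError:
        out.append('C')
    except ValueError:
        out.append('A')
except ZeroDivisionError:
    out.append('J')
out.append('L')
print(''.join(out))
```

Execution trace: 'J' (outer except ZeroDivisionError) → 'L' (after the try/except). Output: JL

Answer: JL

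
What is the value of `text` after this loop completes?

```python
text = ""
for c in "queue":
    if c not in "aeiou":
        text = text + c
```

Remove vowels from 'queue'
`text` takes the values: "" → "q"

Answer: "q"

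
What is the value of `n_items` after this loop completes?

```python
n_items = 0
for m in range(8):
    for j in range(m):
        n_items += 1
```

Triangle number: 0+1+2+...+7
`n_items` takes the values: 0 → 1 → 2 → 3 → 4 → 5 → 6 → 7 → 8 → 9 → 10 → 11 → 12 → 13 → 14 → 15 → 16 → 17 → 18 → 19 → 20 → 21 → 22 → 23 → 24 → 25 → 26 → 27 → 28

Answer: 28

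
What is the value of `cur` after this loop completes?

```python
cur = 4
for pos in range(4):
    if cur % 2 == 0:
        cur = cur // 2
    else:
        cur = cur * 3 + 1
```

Collatz-style transformation from 4
`cur` takes the values: 4 → 2 → 1 → 4 → 2

Answer: 2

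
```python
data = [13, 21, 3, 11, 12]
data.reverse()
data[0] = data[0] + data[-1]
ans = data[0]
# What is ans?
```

Trace:
`data = [13, 21, 3, 11, 12]` → data = [13, 21, 3, 11, 12]
`data.reverse()` → data = [12, 11, 3, 21, 13]
`data[0] = data[0] + data[-1]` → data = [25, 11, 3, 21, 13]
`ans = data[0]` → ans = 25
So ans = 25

Answer: 25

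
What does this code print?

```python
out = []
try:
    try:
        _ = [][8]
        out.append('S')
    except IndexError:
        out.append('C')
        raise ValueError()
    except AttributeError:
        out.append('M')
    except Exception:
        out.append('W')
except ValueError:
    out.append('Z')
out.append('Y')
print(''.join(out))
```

Execution trace: 'C' (inner except IndexError) → 'Z' (outer except ValueError) → 'Y' (after the try/except). Output: CZY

Answer: CZY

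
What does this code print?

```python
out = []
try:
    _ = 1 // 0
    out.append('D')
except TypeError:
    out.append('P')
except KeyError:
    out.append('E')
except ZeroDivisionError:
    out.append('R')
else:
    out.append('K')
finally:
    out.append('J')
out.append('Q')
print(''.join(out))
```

Execution trace: 'R' (except ZeroDivisionError) → 'J' (finally) → 'Q' (after the try/except). Output: RJQ

Answer: RJQ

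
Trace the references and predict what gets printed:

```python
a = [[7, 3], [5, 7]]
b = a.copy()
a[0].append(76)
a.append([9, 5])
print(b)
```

Key concept: shallow copy with nested lists.
Step by step:
`a = [[7, 3], [5, 7]]` → a = [[7, 3], [5, 7]]
`b = a.copy()` → b = [[7, 3], [5, 7]]
`a[0].append(76)` → a = [[7, 3, 76], [5, 7]]; b = [[7, 3, 76], [5, 7]]
`a.append([9, 5])` → a = [[7, 3, 76], [5, 7], [9, 5]]
`print(b)` → prints [[7, 3, 76], [5, 7]]

Answer: [[7, 3, 76], [5, 7]]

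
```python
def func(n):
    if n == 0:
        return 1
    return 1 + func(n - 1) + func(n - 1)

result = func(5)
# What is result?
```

func(n) = 1 + 2·func(n-1), func(0)=1. Closed form: (1+1)·2^5 - 1 = 63.

Answer: 63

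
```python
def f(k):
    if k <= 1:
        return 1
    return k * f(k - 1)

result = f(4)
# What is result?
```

f(4) = 4 * 3 * 2 * 1 = 24

Answer: 24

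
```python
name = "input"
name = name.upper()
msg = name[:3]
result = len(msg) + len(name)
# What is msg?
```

Trace:
`name = "input"` → name = 'input'
`name = name.upper()` → name = 'INPUT'
`msg = name[:3]` → msg = 'INP'
`result = len(msg) + len(name)` → result = 8
So msg = 'INP'

Answer: 'INP'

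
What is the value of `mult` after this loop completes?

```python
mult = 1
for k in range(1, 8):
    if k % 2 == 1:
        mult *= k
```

Product of odd numbers 1 to 7
`mult` takes the values: 1 → 3 → 15 → 105

Answer: 105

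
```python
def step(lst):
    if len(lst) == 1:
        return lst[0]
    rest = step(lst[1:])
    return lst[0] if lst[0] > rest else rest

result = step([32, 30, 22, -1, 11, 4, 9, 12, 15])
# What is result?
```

Recursive max over [32, 30, 22, -1, 11, 4, 9, 12, 15] = 32

Answer: 32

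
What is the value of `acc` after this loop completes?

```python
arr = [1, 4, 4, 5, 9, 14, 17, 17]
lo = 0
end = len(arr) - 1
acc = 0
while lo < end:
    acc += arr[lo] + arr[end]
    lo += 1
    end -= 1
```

Sum of pairs from ends
`acc` takes the values: 0 → 18 → 39 → 57 → 71

Answer: 71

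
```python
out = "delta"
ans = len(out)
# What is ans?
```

Trace:
`out = "delta"` → out = 'delta'
`ans = len(out)` → ans = 5
So ans = 5

Answer: 5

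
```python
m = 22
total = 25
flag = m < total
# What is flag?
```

Trace:
`m = 22` → m = 22
`total = 25` → total = 25
`flag = m < total` → flag = True
So flag = True

Answer: True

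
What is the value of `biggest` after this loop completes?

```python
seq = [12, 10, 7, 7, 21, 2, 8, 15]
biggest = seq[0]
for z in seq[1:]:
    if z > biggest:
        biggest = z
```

Maximum of [12, 10, 7, 7, 21, 2, 8, 15]
`biggest` takes the values: 12 → 21

Answer: 21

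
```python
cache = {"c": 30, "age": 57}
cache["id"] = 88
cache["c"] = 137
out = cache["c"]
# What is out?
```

Trace:
`cache = {"c": 30, "age": 57}` → cache = {'c': 30, 'age': 57}
`cache["id"] = 88` → cache = {'c': 30, 'age': 57, 'id': 88}
`cache["c"] = 137` → cache = {'c': 137, 'age': 57, 'id': 88}
`out = cache["c"]` → out = 137
So out = 137

Answer: 137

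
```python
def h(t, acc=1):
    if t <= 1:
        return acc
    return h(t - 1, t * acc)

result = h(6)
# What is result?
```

Accumulator trace (n, acc): (6, 1) -> (5, 6) -> (4, 30) -> (3, 120) -> (2, 360) -> (1, 720) -> return 720

Answer: 720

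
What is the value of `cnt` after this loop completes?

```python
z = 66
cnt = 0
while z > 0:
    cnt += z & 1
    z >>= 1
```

Count set bits in 66 (binary: 0b1000010)
`cnt` takes the values: 0 → 1 → 2

Answer: 2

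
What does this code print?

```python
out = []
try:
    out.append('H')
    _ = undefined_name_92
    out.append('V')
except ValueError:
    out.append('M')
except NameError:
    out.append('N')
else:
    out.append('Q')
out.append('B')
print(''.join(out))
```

Execution trace: 'H' (try body) → 'N' (except NameError) → 'B' (after the try/except). Output: HNB

Answer: HNB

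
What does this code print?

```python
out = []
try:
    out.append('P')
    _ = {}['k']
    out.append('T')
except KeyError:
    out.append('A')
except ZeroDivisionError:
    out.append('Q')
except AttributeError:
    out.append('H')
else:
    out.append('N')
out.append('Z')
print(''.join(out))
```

Execution trace: 'P' (try body) → 'A' (except KeyError) → 'Z' (after the try/except). Output: PAZ

Answer: PAZ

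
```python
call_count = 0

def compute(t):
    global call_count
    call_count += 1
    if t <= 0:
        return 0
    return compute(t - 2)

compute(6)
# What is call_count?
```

Linear recursion stepping by 2: 4 calls from t=6 down to ≤0.

Answer: 4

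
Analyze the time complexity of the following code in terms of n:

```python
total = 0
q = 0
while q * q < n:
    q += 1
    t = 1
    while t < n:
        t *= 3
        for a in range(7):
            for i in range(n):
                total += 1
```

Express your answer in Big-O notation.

Each loop level contributes: √n × log n × 1 × n. Multiplying the contributions gives O(n√n log n).

Answer: O(n√n log n)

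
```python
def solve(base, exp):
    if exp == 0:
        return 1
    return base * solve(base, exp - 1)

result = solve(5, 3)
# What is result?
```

solve(5, 3) = 5 * 5 * 5 = 125

Answer: 125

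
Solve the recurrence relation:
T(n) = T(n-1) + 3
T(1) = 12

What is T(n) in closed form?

Unrolling: T(n) = T(1) + 3·(n-1) = 12 + 3(n-1) = 3n + 9.

Answer: T(n) = 3n + 9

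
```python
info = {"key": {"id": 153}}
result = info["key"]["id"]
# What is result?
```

Trace:
`info = {"key": {"id": 153}}` → info = {'key': {'id': 153}}
`result = info["key"]["id"]` → result = 153
So result = 153

Answer: 153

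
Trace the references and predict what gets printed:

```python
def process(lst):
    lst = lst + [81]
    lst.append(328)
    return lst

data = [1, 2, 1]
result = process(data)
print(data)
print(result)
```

Key concept: rebinding parameter vs mutation.
Step by step:
`data = [1, 2, 1]` → data = [1, 2, 1]
`result = process(data)` → result = [1, 2, 1, 81, 328]
`print(data)` → prints [1, 2, 1]
`print(result)` → prints [1, 2, 1, 81, 328]

Answer:
[1, 2, 1]
[1, 2, 1, 81, 328]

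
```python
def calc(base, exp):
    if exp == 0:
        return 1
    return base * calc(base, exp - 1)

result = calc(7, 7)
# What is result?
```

calc(7, 7) = 7 * 7 * 7 * 7 * 7 * 7 * 7 = 823543

Answer: 823543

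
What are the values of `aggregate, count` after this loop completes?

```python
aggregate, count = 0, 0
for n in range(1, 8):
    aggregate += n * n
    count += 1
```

Sum of squares and count
`aggregate, count` takes the values: (0, 0) → (1, 0) → (1, 1) → (5, 1) → (5, 2) → (14, 2) → (14, 3) → (30, 3) → (30, 4) → (55, 4) → (55, 5) → (91, 5) → (91, 6) → (140, 6) → (140, 7)

Answer: 140, 7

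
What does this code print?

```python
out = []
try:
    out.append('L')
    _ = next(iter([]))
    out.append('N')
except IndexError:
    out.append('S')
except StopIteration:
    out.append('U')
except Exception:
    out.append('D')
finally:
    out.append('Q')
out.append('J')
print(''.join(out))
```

Execution trace: 'L' (try body) → 'U' (except StopIteration) → 'Q' (finally) → 'J' (after the try/except). Output: LUQJ

Answer: LUQJ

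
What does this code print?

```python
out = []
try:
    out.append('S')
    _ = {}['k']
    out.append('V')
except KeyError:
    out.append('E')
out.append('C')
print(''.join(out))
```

Execution trace: 'S' (try body) → 'E' (except KeyError) → 'C' (after the try/except). Output: SEC

Answer: SEC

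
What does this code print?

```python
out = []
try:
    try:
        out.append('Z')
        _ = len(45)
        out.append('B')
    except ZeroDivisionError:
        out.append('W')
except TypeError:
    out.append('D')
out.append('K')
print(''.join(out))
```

Execution trace: 'Z' (try body) → 'D' (outer except TypeError) → 'K' (after the try/except). Output: ZDK

Answer: ZDK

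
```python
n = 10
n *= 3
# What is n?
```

Trace:
`n = 10` → n = 10
`n *= 3` → n = 30
So n = 30

Answer: 30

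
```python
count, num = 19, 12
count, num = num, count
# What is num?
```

Trace:
`count, num = 19, 12` → count = 19; num = 12
`count, num = num, count` → count = 12; num = 19
So num = 19

Answer: 19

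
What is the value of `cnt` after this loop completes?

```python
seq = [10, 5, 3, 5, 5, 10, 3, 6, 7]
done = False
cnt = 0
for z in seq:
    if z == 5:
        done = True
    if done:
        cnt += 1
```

Count elements after first 5 in [10, 5, 3, 5, 5, 10, 3, 6, 7]
`cnt` takes the values: 0 → 1 → 2 → 3 → 4 → 5 → 6 → 7 → 8

Answer: 8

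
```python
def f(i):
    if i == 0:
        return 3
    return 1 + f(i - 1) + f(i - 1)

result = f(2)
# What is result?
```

f(i) = 1 + 2·f(i-1), f(0)=3. Closed form: (3+1)·2^2 - 1 = 15.

Answer: 15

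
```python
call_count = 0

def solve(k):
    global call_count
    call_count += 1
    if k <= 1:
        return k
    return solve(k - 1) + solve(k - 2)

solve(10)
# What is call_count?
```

Calls(k) = 1 + Calls(k-1) + Calls(k-2); Calls(0)=Calls(1)=1. For k=10 this gives 177.

Answer: 177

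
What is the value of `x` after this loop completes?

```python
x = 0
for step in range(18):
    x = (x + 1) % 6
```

Increment mod 6, 18 times = 0
`x` takes the values: 0 → 1 → 2 → 3 → 4 → 5 → 0 → 1 → 2 → 3 → 4 → 5 → 0 → 1 → 2 → 3 → 4 → 5 → 0

Answer: 0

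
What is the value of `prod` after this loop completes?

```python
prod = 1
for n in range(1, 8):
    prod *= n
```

7! = 5040
`prod` takes the values: 1 → 2 → 6 → 24 → 120 → 720 → 5040

Answer: 5040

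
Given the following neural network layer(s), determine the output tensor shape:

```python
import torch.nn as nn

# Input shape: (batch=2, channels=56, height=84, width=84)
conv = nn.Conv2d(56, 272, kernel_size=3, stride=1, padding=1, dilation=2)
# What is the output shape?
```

Input: (2, 56, 84, 84) -> Output: (2, 272, 82, 82)

Answer: (2, 272, 82, 82)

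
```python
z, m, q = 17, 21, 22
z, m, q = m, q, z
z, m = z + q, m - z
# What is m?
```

Trace:
`z, m, q = 17, 21, 22` → z = 17; m = 21; q = 22
`z, m, q = m, q, z` → z = 21; m = 22; q = 17
`z, m = z + q, m - z` → z = 38; m = 1
So m = 1

Answer: 1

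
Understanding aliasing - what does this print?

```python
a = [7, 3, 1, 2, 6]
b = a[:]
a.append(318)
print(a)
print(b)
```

Key concept: slice [:] creates copy.
Step by step:
`a = [7, 3, 1, 2, 6]` → a = [7, 3, 1, 2, 6]
`b = a[:]` → b = [7, 3, 1, 2, 6]
`a.append(318)` → a = [7, 3, 1, 2, 6, 318]
`print(a)` → prints [7, 3, 1, 2, 6, 318]
`print(b)` → prints [7, 3, 1, 2, 6]

Answer:
[7, 3, 1, 2, 6, 318]
[7, 3, 1, 2, 6]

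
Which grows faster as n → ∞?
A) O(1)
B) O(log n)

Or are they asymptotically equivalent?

O(1) vs O(log n): Higher order terms dominate.

Answer: B) O(log n) grows faster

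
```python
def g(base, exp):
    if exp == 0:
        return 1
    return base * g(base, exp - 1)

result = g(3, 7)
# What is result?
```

g(3, 7) = 3 * 3 * 3 * 3 * 3 * 3 * 3 = 2187

Answer: 2187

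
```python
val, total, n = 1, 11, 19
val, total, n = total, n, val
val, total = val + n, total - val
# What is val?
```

Trace:
`val, total, n = 1, 11, 19` → val = 1; total = 11; n = 19
`val, total, n = total, n, val` → val = 11; total = 19; n = 1
`val, total = val + n, total - val` → val = 12; total = 8
So val = 12

Answer: 12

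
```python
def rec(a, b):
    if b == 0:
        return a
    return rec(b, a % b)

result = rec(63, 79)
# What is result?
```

rec(63, 79) -> rec(79, 63) -> rec(63, 16) -> rec(16, 15) -> rec(15, 1) -> rec(1, 0) -> 1

Answer: 1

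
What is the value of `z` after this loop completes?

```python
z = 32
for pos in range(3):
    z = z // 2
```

Halve 3 times: 32 // 2^3 = 4
`z` takes the values: 32 → 16 → 8 → 4

Answer: 4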